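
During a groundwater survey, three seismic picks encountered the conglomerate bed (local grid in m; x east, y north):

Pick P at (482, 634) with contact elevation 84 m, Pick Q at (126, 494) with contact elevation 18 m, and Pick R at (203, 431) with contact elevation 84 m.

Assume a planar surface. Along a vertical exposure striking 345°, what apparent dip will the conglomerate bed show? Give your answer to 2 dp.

32.62°

Two edge vectors: Pick P→Pick Q = (-356, -140, -66), Pick P→Pick R = (-279, -203, 0).
Normal n = (Pick P→Pick Q) × (Pick P→Pick R) = (-13398, 18414, 33208).
So ∂z/∂x = −n_x/n_z = 0.40346 and ∂z/∂y = −n_y/n_z = −0.55450.
Unit vector along 345° is (sin 345°, cos 345°) = (-0.2588, 0.9659).
Slope in that direction = a·(-0.2588) + b·(0.9659) = −0.64003.
Apparent dip = arctan|0.64003| = 32.62° (true dip is 34.4°, so apparent ≤ true as expected).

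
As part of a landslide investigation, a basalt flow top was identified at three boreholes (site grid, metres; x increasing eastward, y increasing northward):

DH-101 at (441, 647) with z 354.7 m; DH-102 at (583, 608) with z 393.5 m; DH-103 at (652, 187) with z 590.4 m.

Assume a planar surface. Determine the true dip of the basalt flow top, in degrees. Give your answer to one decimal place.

25.1°

Let the plane be z = a·x + b·y + c.
DH-102−DH-101: 142a − 39b = 38.8;  DH-103−DH-101: 211a − 460b = 235.7.
Solving gives a = 0.15161, b = −0.44285.
Gradient magnitude |∇z| = √(a² + b²) = √(0.02299 + 0.19611) = 0.46808.
True dip = arctan(0.46808) = 25.1°, dipping toward NNW (azimuth ≈ 341°).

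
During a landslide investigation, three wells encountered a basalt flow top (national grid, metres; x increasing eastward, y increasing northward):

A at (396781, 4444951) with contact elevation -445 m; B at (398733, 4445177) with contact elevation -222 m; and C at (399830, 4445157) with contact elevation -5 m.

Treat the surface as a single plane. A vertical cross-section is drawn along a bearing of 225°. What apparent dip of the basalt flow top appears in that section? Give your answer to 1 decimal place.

Let the plane be z = a·x + b·y + c.
B−A: 1952a + 226b = 223;  C−A: 3049a + 206b = 440.
Solving gives a = 0.18644, b = −0.62361.
Unit vector along 225° is (sin 225°, cos 225°) = (-0.7071, -0.7071).
Slope in that direction = a·(-0.7071) + b·(-0.7071) = 0.30913.
Apparent dip = arctan|0.30913| = 17.2° (true dip is 33.1°, so apparent ≤ true as expected).

17.2°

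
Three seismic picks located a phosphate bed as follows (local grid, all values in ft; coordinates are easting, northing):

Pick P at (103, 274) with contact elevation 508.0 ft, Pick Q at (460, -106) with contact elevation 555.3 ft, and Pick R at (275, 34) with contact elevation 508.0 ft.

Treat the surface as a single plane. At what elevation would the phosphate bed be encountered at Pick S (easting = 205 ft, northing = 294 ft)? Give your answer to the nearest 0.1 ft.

573.0 ft

Let the plane be z = a·easting + b·northing + c.
Pick Q−Pick P: 357a − 380b = 47.3;  Pick R−Pick P: 172a − 240b = 0.
Solving gives a = 0.55866, b = 0.40037.
Then c = 508 − a·103 − b·274 = 340.76.
At (205, 294): z = 114.5 + 117.7 + 340.76 = 573.0 ft.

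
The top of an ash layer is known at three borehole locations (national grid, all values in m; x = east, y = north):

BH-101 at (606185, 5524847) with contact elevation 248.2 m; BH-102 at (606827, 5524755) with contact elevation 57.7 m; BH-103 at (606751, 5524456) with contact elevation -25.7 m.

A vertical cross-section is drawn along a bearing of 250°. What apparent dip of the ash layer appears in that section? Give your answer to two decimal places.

6.61°

Let the plane be z = a·x + b·y + c.
BH-102−BH-101: 642a − 92b = −190.5;  BH-103−BH-101: 566a − 391b = −273.9.
Solving gives a = −0.24773, b = 0.34190.
Unit vector along 250° is (sin 250°, cos 250°) = (-0.9397, -0.3420).
Slope in that direction = a·(-0.9397) + b·(-0.3420) = 0.11586.
Apparent dip = arctan|0.11586| = 6.61° (true dip is 22.9°, so apparent ≤ true as expected).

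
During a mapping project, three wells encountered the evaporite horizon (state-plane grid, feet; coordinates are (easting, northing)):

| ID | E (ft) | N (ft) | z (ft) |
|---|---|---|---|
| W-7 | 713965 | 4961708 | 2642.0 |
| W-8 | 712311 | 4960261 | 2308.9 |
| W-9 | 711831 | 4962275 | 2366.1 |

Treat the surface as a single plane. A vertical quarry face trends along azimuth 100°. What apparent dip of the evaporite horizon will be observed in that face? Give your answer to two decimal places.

Two edge vectors: W-7→W-8 = (-1654, -1447, -333.1), W-7→W-9 = (-2134, 567, -275.9).
Normal n = (W-7→W-8) × (W-7→W-9) = (588095, 254496.8, -4025716).
So ∂z/∂E = −n_x/n_z = 0.14608 and ∂z/∂N = −n_y/n_z = 0.06322.
Unit vector along 100° is (sin 100°, cos 100°) = (0.9848, -0.1736).
Slope in that direction = a·(0.9848) + b·(-0.1736) = 0.13289.
Apparent dip = arctan|0.13289| = 7.57° (true dip is 9.0°, so apparent ≤ true as expected).

7.57°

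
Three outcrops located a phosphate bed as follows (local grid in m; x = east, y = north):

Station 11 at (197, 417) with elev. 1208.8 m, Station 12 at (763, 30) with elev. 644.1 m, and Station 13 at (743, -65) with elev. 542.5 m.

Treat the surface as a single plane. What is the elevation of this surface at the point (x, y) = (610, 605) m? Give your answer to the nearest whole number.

Let the plane be z = a·x + b·y + c.
Station 12−Station 11: 566a − 387b = −564.7;  Station 13−Station 11: 546a − 482b = −666.3.
Solving gives a = −0.23293, b = 1.11851.
Then c = 1208.8 − a·197 − b·417 = 788.27.
At (610, 605): z = −142.1 + 676.7 + 788.27 = 1322.9 m.

1323 m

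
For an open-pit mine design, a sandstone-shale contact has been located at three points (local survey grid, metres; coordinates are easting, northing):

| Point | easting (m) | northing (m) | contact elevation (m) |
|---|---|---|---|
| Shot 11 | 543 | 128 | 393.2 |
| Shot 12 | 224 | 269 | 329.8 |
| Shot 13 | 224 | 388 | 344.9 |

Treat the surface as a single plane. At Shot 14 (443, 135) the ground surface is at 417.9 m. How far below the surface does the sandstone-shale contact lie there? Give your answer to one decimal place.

49.3 m

Let the plane be z = a·easting + b·northing + c.
Shot 12−Shot 11: −319a + 141b = −63.4;  Shot 13−Shot 11: −319a + 260b = −48.3.
Solving gives a = 0.25483, b = 0.12689.
Then c = 393.2 − a·543 − b·128 = 238.58.
At (443, 135): z_contact = 112.89 + 17.13 + 238.58 = 368.60 m.
Depth below ground = 417.9 − 368.60 = 49.3 m.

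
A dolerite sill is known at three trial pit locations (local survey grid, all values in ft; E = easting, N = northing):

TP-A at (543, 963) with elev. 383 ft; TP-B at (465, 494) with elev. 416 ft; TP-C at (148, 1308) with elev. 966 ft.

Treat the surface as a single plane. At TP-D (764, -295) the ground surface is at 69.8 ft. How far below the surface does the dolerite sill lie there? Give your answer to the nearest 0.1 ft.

175.8 ft

Two edge vectors: TP-A→TP-B = (-78, -469, 33), TP-A→TP-C = (-395, 345, 583).
Normal n = (TP-A→TP-B) × (TP-A→TP-C) = (-284812, 32439, -212165).
So ∂z/∂E = −n_x/n_z = −1.342408 and ∂z/∂N = −n_y/n_z = 0.152895.
Intercept c from TP-A: 383 + 728.93 − 147.24 = 964.69.
At (764, -295): z_contact = −1025.60 − 45.10 + 964.69 = -106.01 ft.
Depth below ground = 69.8 − (-106.01) = 175.8 ft.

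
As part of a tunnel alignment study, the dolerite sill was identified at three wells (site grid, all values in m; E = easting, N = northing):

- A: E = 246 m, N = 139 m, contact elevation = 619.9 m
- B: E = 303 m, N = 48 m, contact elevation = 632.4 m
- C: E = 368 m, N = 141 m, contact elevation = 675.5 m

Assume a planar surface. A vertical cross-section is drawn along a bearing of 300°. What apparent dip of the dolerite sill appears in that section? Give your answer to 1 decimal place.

Let the plane be z = a·E + b·N + c.
B−A: 57a − 91b = 12.5;  C−A: 122a + 2b = 55.6.
Solving gives a = 0.45333, b = 0.14659.
Unit vector along 300° is (sin 300°, cos 300°) = (-0.8660, 0.5000).
Slope in that direction = a·(-0.8660) + b·(0.5000) = −0.31930.
Apparent dip = arctan|0.31930| = 17.7° (true dip is 25.5°, so apparent ≤ true as expected).

17.7°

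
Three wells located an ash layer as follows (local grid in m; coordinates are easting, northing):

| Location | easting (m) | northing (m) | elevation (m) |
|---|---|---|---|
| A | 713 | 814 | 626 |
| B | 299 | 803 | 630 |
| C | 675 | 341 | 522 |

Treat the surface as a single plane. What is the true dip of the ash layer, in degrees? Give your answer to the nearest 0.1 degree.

Two edge vectors: A→B = (-414, -11, 4), A→C = (-38, -473, -104).
Normal n = (A→B) × (A→C) = (3036, -43208, 195404).
So ∂z/∂easting = −n_x/n_z = −0.01554 and ∂z/∂northing = −n_y/n_z = 0.22112.
Gradient magnitude |∇z| = √(a² + b²) = √(0.00024 + 0.04889) = 0.22167.
True dip = arctan(0.22167) = 12.5°, dipping toward S (azimuth ≈ 176°).

12.5°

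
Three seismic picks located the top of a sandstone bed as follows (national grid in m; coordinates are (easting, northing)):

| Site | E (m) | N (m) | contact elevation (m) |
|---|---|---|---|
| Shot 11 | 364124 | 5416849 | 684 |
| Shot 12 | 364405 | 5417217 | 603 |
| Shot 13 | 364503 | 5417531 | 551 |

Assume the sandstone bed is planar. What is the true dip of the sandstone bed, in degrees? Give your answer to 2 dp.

9.98°

Two edge vectors: Shot 11→Shot 12 = (281, 368, -81), Shot 11→Shot 13 = (379, 682, -133).
Normal n = (Shot 11→Shot 12) × (Shot 11→Shot 13) = (6298, 6674, 52170).
So ∂z/∂E = −n_x/n_z = −0.12072 and ∂z/∂N = −n_y/n_z = −0.12793.
Gradient magnitude |∇z| = √(a² + b²) = √(0.01457 + 0.01637) = 0.17589.
True dip = arctan(0.17589) = 9.98°, dipping toward NE (azimuth ≈ 043°).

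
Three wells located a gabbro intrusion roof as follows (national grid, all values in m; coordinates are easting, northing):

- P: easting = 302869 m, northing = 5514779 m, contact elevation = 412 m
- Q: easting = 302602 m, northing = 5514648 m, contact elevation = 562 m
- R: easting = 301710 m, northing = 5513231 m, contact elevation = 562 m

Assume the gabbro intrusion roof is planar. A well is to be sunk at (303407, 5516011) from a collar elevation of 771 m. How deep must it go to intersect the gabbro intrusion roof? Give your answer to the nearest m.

166 m

Two edge vectors: P→Q = (-267, -131, 150), P→R = (-1159, -1548, 150).
Normal n = (P→Q) × (P→R) = (212550, -133800, 261487).
So ∂z/∂easting = −n_x/n_z = −0.81285112 and ∂z/∂northing = −n_y/n_z = 0.51168892.
Intercept c from P: 412 + 246187.40 − 2821851.30 = −2575251.89.
At (303407, 5516011): z_contact = −246624.7 + 2822481.7 − 2575251.89 = 605.1 m.
Depth below ground = 771 − 605.1 = 166 m.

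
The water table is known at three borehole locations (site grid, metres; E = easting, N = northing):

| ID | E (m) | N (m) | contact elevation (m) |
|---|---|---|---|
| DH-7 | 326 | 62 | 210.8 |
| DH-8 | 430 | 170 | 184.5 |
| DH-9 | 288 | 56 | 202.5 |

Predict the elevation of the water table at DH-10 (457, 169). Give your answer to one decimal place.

Let the plane be z = a·E + b·N + c.
DH-8−DH-7: 104a + 108b = −26.3;  DH-9−DH-7: −38a − 6b = −8.3.
Solving gives a = 0.30293, b = −0.53523.
Then c = 210.8 − a·326 − b·62 = 145.23.
At (457, 169): z = 138.4 − 90.5 + 145.23 = 193.2 m.

193.2 m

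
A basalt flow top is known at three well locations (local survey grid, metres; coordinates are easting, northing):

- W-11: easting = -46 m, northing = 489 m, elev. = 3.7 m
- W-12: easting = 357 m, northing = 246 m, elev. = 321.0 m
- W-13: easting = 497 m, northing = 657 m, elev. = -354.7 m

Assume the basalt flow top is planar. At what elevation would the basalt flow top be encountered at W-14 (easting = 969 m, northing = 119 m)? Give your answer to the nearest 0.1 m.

Let the plane be z = a·easting + b·northing + c.
W-12−W-11: 403a − 243b = 317.3;  W-13−W-11: 543a + 168b = −358.4.
Solving gives a = −0.16922, b = −1.58640.
Then c = 3.7 − a·-46 − b·489 = 771.66.
At (969, 119): z = −164.0 − 188.8 + 771.66 = 418.9 m.

418.9 m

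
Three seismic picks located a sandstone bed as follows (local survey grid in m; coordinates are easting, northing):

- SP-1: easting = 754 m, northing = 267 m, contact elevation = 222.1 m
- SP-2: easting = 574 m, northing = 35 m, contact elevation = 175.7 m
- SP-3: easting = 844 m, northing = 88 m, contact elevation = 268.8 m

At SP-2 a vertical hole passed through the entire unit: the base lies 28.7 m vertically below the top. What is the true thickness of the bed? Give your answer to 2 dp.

26.92 m

Let the plane be z = a·easting + b·northing + c.
SP-2−SP-1: −180a − 232b = −46.4;  SP-3−SP-1: 90a − 179b = 46.7.
Solving gives a = 0.36045, b = −0.07966.
|∇z| = √(a²+b²) = 0.36915, so dip δ = arctan(0.36915) = 20.26°.
True thickness = vertical thickness × cos δ = 28.7 × cos 20.26° = 26.92 m.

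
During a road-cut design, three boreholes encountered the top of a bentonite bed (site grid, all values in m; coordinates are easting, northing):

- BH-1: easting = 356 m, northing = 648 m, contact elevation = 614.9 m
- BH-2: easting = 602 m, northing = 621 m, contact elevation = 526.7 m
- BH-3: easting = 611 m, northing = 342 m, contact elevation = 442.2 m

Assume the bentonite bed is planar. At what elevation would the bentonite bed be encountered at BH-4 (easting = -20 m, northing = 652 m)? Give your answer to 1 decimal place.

Two edge vectors: BH-1→BH-2 = (246, -27, -88.2), BH-1→BH-3 = (255, -306, -172.7).
Normal n = (BH-1→BH-2) × (BH-1→BH-3) = (-22326.3, 19993.2, -68391).
So ∂z/∂easting = −n_x/n_z = −0.32645 and ∂z/∂northing = −n_y/n_z = 0.29234.
Intercept c from BH-1: 614.9 + 116.22 − 189.43 = 541.68.
At (-20, 652): z = 6.5 + 190.6 + 541.68 = 738.8 m.

738.8 m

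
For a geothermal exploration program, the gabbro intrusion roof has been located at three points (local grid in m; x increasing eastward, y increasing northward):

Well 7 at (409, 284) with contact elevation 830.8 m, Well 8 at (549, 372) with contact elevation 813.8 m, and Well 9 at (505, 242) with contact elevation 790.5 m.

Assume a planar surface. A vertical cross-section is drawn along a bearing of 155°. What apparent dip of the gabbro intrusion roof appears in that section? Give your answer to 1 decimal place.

20.8°

Let the plane be z = a·x + b·y + c.
Well 8−Well 7: 140a + 88b = −17;  Well 9−Well 7: 96a − 42b = −40.3.
Solving gives a = −0.29735, b = 0.27987.
Unit vector along 155° is (sin 155°, cos 155°) = (0.4226, -0.9063).
Slope in that direction = a·(0.4226) + b·(-0.9063) = −0.37931.
Apparent dip = arctan|0.37931| = 20.8° (true dip is 22.2°, so apparent ≤ true as expected).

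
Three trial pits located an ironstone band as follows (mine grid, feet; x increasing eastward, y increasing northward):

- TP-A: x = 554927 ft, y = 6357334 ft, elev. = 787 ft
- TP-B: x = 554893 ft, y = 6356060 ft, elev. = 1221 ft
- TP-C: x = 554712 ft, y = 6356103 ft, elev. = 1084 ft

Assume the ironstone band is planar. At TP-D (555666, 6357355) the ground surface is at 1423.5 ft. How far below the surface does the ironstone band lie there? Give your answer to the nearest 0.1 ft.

147.6 ft

Let the plane be z = a·x + b·y + c.
TP-B−TP-A: −34a − 1274b = 434;  TP-C−TP-A: −215a − 1231b = 297.
Solving gives a = 0.671717172, b = −0.358585859.
Then c = 787 − a·554927 − b·6357334 = 1907683.08.
At (555666, 6357355): z_contact = 373250.39 − 2279657.60 + 1907683.08 = 1275.87 ft.
Depth below ground = 1423.5 − 1275.87 = 147.6 ft.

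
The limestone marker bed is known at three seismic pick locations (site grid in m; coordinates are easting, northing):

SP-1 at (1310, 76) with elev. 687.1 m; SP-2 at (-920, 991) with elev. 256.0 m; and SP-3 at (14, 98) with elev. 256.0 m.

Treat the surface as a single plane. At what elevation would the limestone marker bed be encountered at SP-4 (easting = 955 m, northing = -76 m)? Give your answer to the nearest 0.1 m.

Two edge vectors: SP-1→SP-2 = (-2230, 915, -431.1), SP-1→SP-3 = (-1296, 22, -431.1).
Normal n = (SP-1→SP-2) × (SP-1→SP-3) = (-384972.3, -402647.4, 1136780).
So ∂z/∂easting = −n_x/n_z = 0.338652 and ∂z/∂northing = −n_y/n_z = 0.354200.
Intercept c from SP-1: 687.1 − 443.63 − 26.92 = 216.55.
At (955, -76): z = 323.4 − 26.9 + 216.55 = 513.0 m.

513.0 m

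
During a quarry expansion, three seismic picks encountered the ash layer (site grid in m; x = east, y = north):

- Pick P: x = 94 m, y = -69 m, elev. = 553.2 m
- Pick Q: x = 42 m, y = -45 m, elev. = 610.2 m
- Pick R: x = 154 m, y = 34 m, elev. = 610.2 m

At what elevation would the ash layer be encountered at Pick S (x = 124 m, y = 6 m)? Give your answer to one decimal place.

603.8 m

Let the plane be z = a·x + b·y + c.
Pick Q−Pick P: −52a + 24b = 57;  Pick R−Pick P: 60a + 103b = 57.
Solving gives a = −0.66260, b = 0.93938.
Then c = 553.2 − a·94 − b·-69 = 680.30.
At (124, 6): z = −82.2 + 5.6 + 680.30 = 603.8 m.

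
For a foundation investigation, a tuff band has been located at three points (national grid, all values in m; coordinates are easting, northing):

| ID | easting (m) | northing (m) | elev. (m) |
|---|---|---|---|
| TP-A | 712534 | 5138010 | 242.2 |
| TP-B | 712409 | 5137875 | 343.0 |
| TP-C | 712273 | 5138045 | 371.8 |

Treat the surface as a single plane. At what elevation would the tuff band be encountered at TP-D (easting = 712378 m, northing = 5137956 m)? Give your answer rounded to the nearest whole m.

Let the plane be z = a·easting + b·northing + c.
TP-B−TP-A: −125a − 135b = 100.8;  TP-C−TP-A: −261a + 35b = 129.6.
Solving gives a = −0.53077506, b = −0.25520828.
Then c = 242.2 − a·712534 − b·5138010 = 1689700.17.
At (712378, 5137956): z = −378112.5 − 1311248.9 + 1689700.17 = 338.8 m.

339 m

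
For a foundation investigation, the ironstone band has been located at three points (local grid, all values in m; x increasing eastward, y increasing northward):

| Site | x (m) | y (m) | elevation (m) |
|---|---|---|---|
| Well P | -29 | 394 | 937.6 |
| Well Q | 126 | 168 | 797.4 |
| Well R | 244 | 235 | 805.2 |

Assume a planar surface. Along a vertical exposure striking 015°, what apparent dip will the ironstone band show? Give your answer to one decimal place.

22.3°

Two edge vectors: Well P→Well Q = (155, -226, -140.2), Well P→Well R = (273, -159, -132.4).
Normal n = (Well P→Well Q) × (Well P→Well R) = (7630.6, -17752.6, 37053).
So ∂z/∂x = −n_x/n_z = −0.20594 and ∂z/∂y = −n_y/n_z = 0.47911.
Unit vector along 015° is (sin 15°, cos 15°) = (0.2588, 0.9659).
Slope in that direction = a·(0.2588) + b·(0.9659) = 0.40949.
Apparent dip = arctan|0.40949| = 22.3° (true dip is 27.5°, so apparent ≤ true as expected).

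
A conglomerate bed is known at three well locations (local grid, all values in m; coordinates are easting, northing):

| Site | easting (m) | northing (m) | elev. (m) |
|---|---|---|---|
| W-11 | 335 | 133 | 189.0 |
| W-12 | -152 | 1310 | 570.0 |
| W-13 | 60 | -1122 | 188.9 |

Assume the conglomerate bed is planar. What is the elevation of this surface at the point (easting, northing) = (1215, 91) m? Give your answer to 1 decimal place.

Two edge vectors: W-11→W-12 = (-487, 1177, 381), W-11→W-13 = (-275, -1255, -0.1).
Normal n = (W-11→W-12) × (W-11→W-13) = (478037.3, -104823.7, 934860).
So ∂z/∂easting = −n_x/n_z = −0.511346 and ∂z/∂northing = −n_y/n_z = 0.112128.
Intercept c from W-11: 189 + 171.30 − 14.91 = 345.39.
At (1215, 91): z = −621.3 + 10.2 + 345.39 = -265.7 m.

-265.7 m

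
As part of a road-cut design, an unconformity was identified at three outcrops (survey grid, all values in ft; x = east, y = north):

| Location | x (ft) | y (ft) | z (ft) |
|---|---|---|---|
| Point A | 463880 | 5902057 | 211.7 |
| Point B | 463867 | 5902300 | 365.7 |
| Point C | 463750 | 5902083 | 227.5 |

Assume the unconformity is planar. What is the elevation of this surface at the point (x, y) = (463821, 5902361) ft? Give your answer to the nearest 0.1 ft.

404.1 ft

Two edge vectors: Point A→Point B = (-13, 243, 154), Point A→Point C = (-130, 26, 15.8).
Normal n = (Point A→Point B) × (Point A→Point C) = (-164.6, -19814.6, 31252).
So ∂z/∂x = −n_x/n_z = 0.005266863 and ∂z/∂y = −n_y/n_z = 0.634026622.
Intercept c from Point A: 211.7 − 2443.19 − 3742061.26 = −3744292.76.
At (463821, 5902361): z = 2442.9 + 3742254.0 − 3744292.76 = 404.1 ft.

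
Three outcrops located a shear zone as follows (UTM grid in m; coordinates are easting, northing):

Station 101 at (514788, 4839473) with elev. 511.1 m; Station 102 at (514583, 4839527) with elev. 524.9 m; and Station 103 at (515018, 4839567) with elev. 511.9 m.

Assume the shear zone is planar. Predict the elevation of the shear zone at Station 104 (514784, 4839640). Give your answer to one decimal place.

528.8 m

Two edge vectors: Station 101→Station 102 = (-205, 54, 13.8), Station 101→Station 103 = (230, 94, 0.8).
Normal n = (Station 101→Station 102) × (Station 101→Station 103) = (-1254, 3338, -31690).
So ∂z/∂easting = −n_x/n_z = −0.039570843 and ∂z/∂northing = −n_y/n_z = 0.105332913.
Intercept c from Station 101: 511.1 + 20370.59 − 509755.79 = −488874.09.
At (514784, 4839640): z = −20370.4 + 509773.4 − 488874.09 = 528.8 m.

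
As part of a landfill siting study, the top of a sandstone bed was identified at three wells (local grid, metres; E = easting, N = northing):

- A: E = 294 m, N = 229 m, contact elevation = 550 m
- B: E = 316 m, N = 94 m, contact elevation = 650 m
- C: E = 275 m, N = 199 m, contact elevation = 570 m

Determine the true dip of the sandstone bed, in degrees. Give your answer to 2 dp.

36.19°

Let the plane be z = a·E + b·N + c.
B−A: 22a − 135b = 100;  C−A: −19a − 30b = 20.
Solving gives a = 0.09302, b = −0.72558.
Gradient magnitude |∇z| = √(a² + b²) = √(0.00865 + 0.52647) = 0.73152.
True dip = arctan(0.73152) = 36.19°, dipping toward N (azimuth ≈ 353°).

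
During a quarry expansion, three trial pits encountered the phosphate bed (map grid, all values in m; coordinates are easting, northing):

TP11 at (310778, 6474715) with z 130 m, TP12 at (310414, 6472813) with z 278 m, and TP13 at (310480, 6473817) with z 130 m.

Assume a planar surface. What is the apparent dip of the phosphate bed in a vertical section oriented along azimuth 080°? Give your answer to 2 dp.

Let the plane be z = a·easting + b·northing + c.
TP12−TP11: −364a − 1902b = 148;  TP13−TP11: −298a − 898b = 0.
Solving gives a = 0.55394, b = −0.18382.
Unit vector along 080° is (sin 80°, cos 80°) = (0.9848, 0.1736).
Slope in that direction = a·(0.9848) + b·(0.1736) = 0.51361.
Apparent dip = arctan|0.51361| = 27.19° (true dip is 30.3°, so apparent ≤ true as expected).

27.19°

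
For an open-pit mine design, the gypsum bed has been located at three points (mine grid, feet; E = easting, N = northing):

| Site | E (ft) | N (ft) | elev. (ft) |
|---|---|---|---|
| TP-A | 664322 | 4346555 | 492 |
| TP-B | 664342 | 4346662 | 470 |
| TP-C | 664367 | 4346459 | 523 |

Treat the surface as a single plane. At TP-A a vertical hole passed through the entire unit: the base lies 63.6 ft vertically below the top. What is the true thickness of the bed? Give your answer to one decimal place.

Two edge vectors: TP-A→TP-B = (20, 107, -22), TP-A→TP-C = (45, -96, 31).
Normal n = (TP-A→TP-B) × (TP-A→TP-C) = (1205, -1610, -6735).
So ∂z/∂E = −n_x/n_z = 0.17892 and ∂z/∂N = −n_y/n_z = −0.23905.
|∇z| = √(a²+b²) = 0.29859, so dip δ = arctan(0.29859) = 16.63°.
True thickness = vertical thickness × cos δ = 63.6 × cos 16.63° = 60.9 ft.

60.9 ft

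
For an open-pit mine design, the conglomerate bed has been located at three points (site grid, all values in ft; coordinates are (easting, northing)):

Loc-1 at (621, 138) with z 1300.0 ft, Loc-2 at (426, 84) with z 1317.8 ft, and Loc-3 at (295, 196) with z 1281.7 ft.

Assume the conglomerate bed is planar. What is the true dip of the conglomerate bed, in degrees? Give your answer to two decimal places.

17.96°

Let the plane be z = a·E + b·N + c.
Loc-2−Loc-1: −195a − 54b = 17.8;  Loc-3−Loc-1: −326a + 58b = −18.3.
Solving gives a = −0.00153, b = −0.32411.
Gradient magnitude |∇z| = √(a² + b²) = √(0.00000 + 0.10505) = 0.32411.
True dip = arctan(0.32411) = 17.96°, dipping toward N (azimuth ≈ 000°).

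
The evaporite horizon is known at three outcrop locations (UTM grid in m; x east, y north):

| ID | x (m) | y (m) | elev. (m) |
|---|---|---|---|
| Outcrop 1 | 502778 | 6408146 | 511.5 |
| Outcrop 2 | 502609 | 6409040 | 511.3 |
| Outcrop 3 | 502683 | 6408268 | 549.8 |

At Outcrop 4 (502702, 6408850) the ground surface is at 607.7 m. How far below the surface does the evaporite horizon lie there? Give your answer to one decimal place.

126.8 m

Let the plane be z = a·x + b·y + c.
Outcrop 2−Outcrop 1: −169a + 894b = −0.2;  Outcrop 3−Outcrop 1: −95a + 122b = 38.3.
Solving gives a = −0.532787038, b = −0.100940726.
Then c = 511.5 − a·502778 − b·6408146 = 915228.01.
At (502702, 6408850): z_contact = −267833.11 − 646913.97 + 915228.01 = 480.93 m.
Depth below ground = 607.7 − 480.93 = 126.8 m.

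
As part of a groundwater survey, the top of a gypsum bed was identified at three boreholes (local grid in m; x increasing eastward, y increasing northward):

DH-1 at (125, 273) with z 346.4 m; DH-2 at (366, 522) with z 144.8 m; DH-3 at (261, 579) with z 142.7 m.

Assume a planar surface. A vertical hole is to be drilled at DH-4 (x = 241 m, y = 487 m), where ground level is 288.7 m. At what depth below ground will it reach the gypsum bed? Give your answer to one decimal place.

Let the plane be z = a·x + b·y + c.
DH-2−DH-1: 241a + 249b = −201.6;  DH-3−DH-1: 136a + 306b = −203.7.
Solving gives a = −0.27502, b = −0.54346.
Then c = 346.4 − a·125 − b·273 = 529.14.
At (241, 487): z_contact = −66.28 − 264.66 + 529.14 = 198.20 m.
Depth below ground = 288.7 − 198.20 = 90.5 m.

90.5 m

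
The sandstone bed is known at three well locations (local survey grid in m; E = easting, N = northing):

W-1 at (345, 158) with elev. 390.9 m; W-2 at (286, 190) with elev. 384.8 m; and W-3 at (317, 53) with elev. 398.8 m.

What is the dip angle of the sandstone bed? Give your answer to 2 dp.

6.00°

Let the plane be z = a·E + b·N + c.
W-2−W-1: −59a + 32b = −6.1;  W-3−W-1: −28a − 105b = 7.9.
Solving gives a = 0.05467, b = −0.08982.
Gradient magnitude |∇z| = √(a² + b²) = √(0.00299 + 0.00807) = 0.10515.
True dip = arctan(0.10515) = 6.00°, dipping toward NNW (azimuth ≈ 329°).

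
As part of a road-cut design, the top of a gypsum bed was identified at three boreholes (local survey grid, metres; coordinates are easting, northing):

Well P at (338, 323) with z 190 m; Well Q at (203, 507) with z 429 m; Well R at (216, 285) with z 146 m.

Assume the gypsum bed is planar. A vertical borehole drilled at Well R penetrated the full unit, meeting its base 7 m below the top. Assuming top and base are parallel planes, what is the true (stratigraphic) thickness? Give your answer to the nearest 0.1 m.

Two edge vectors: Well P→Well Q = (-135, 184, 239), Well P→Well R = (-122, -38, -44).
Normal n = (Well P→Well Q) × (Well P→Well R) = (986, -35098, 27578).
So ∂z/∂easting = −n_x/n_z = −0.03575 and ∂z/∂northing = −n_y/n_z = 1.27268.
|∇z| = √(a²+b²) = 1.27318, so dip δ = arctan(1.27318) = 51.85°.
True thickness = vertical thickness × cos δ = 7 × cos 51.85° = 4.3 m.

4.3 m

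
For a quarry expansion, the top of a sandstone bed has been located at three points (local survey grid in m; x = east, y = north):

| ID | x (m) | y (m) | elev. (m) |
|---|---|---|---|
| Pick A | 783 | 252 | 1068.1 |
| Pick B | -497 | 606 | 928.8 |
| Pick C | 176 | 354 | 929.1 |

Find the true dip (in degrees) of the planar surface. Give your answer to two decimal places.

Let the plane be z = a·x + b·y + c.
Pick B−Pick A: −1280a + 354b = −139.3;  Pick C−Pick A: −607a + 102b = −139.
Solving gives a = 0.41506, b = 1.10730.
Gradient magnitude |∇z| = √(a² + b²) = √(0.17228 + 1.22610) = 1.18253.
True dip = arctan(1.18253) = 49.78°, dipping toward SSW (azimuth ≈ 201°).

49.78°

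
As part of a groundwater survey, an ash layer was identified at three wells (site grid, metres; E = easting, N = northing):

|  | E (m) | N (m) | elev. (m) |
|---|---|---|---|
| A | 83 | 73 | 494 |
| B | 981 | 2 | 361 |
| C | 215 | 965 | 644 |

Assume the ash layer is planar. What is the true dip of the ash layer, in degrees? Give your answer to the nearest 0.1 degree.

13.0°

Let the plane be z = a·E + b·N + c.
B−A: 898a − 71b = −133;  C−A: 132a + 892b = 150.
Solving gives a = −0.13325, b = 0.18788.
Gradient magnitude |∇z| = √(a² + b²) = √(0.01776 + 0.03530) = 0.23034.
True dip = arctan(0.23034) = 13.0°, dipping toward SE (azimuth ≈ 145°).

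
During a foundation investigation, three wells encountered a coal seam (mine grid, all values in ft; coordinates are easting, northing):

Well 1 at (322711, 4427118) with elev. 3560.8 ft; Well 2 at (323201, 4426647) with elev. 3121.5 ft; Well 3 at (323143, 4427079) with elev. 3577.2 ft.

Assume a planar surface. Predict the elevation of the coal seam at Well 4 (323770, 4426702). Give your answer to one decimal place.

Let the plane be z = a·easting + b·northing + c.
Well 2−Well 1: 490a − 471b = −439.3;  Well 3−Well 1: 432a − 39b = 16.4.
Solving gives a = 0.134827676, b = 1.072962975.
Then c = 3560.8 − a·322711 − b·4427118 = −4790083.27.
At (323770, 4426702): z = 43653.2 + 4749687.3 − 4790083.27 = 3257.2 ft.

3257.2 ft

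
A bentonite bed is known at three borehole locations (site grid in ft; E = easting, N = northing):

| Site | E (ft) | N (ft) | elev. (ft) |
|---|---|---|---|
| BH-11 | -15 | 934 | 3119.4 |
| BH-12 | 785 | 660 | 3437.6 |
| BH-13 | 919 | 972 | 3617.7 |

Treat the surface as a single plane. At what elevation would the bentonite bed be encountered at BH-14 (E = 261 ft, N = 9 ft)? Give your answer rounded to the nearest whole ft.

2935 ft

Let the plane be z = a·E + b·N + c.
BH-12−BH-11: 800a − 274b = 318.2;  BH-13−BH-11: 934a + 38b = 498.3.
Solving gives a = 0.51910, b = 0.35430.
Then c = 3119.4 − a·-15 − b·934 = 2796.27.
At (261, 9): z = 135.5 + 3.2 + 2796.27 = 2934.9 ft.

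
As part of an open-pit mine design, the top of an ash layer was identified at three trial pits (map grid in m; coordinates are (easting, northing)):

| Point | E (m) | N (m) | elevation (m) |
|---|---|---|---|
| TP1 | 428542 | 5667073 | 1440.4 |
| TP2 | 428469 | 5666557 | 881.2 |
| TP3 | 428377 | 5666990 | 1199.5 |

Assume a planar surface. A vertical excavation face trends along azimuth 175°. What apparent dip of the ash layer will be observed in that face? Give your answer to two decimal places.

Two edge vectors: TP1→TP2 = (-73, -516, -559.2), TP1→TP3 = (-165, -83, -240.9).
Normal n = (TP1→TP2) × (TP1→TP3) = (77890.8, 74682.3, -79081).
So ∂z/∂E = −n_x/n_z = 0.98495 and ∂z/∂N = −n_y/n_z = 0.94438.
Unit vector along 175° is (sin 175°, cos 175°) = (0.0872, -0.9962).
Slope in that direction = a·(0.0872) + b·(-0.9962) = −0.85494.
Apparent dip = arctan|0.85494| = 40.53° (true dip is 53.8°, so apparent ≤ true as expected).

40.53°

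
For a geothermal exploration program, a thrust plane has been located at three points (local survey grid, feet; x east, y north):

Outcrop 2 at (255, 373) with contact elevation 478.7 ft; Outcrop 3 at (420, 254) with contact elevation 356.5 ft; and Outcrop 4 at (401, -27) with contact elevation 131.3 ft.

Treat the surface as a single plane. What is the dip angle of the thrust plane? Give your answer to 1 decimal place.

39.6°

Let the plane be z = a·x + b·y + c.
Outcrop 3−Outcrop 2: 165a − 119b = −122.2;  Outcrop 4−Outcrop 2: 146a − 400b = −347.4.
Solving gives a = −0.15505, b = 0.81191.
Gradient magnitude |∇z| = √(a² + b²) = √(0.02404 + 0.65919) = 0.82658.
True dip = arctan(0.82658) = 39.6°, dipping toward S (azimuth ≈ 169°).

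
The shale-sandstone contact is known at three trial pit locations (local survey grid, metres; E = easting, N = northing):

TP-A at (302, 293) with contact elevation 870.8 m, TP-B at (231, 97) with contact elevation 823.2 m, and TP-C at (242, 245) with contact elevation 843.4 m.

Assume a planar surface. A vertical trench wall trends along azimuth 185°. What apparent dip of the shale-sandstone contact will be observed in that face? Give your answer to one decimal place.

8.0°

Two edge vectors: TP-A→TP-B = (-71, -196, -47.6), TP-A→TP-C = (-60, -48, -27.4).
Normal n = (TP-A→TP-B) × (TP-A→TP-C) = (3085.6, 910.6, -8352).
So ∂z/∂E = −n_x/n_z = 0.36944 and ∂z/∂N = −n_y/n_z = 0.10903.
Unit vector along 185° is (sin 185°, cos 185°) = (-0.0872, -0.9962).
Slope in that direction = a·(-0.0872) + b·(-0.9962) = −0.14081.
Apparent dip = arctan|0.14081| = 8.0° (true dip is 21.1°, so apparent ≤ true as expected).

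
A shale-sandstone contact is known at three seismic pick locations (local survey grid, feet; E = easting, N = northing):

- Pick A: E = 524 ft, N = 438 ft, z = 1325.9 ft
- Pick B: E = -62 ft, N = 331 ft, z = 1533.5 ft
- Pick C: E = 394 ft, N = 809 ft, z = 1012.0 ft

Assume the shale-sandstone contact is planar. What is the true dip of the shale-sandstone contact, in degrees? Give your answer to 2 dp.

Let the plane be z = a·E + b·N + c.
Pick B−Pick A: −586a − 107b = 207.6;  Pick C−Pick A: −130a + 371b = −313.9.
Solving gives a = −0.18776, b = −0.91188.
Gradient magnitude |∇z| = √(a² + b²) = √(0.03525 + 0.83153) = 0.93101.
True dip = arctan(0.93101) = 42.95°, dipping toward NNE (azimuth ≈ 012°).

42.95°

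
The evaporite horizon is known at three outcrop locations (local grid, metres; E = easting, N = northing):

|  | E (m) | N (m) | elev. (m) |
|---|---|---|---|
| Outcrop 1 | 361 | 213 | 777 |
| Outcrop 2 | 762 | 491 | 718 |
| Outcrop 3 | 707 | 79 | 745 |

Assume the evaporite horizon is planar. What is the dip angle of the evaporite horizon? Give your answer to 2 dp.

Let the plane be z = a·E + b·N + c.
Outcrop 2−Outcrop 1: 401a + 278b = −59;  Outcrop 3−Outcrop 1: 346a − 134b = −32.
Solving gives a = −0.11207, b = −0.05057.
Gradient magnitude |∇z| = √(a² + b²) = √(0.01256 + 0.00256) = 0.12295.
True dip = arctan(0.12295) = 7.01°, dipping toward ENE (azimuth ≈ 066°).

7.01°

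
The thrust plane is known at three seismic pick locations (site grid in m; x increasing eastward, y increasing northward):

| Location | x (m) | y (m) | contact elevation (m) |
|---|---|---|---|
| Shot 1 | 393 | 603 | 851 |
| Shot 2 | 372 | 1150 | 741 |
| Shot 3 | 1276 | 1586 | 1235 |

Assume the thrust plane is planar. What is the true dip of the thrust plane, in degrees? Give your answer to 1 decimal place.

Let the plane be z = a·x + b·y + c.
Shot 2−Shot 1: −21a + 547b = −110;  Shot 3−Shot 1: 883a + 983b = 384.
Solving gives a = 0.63175, b = −0.17684.
Gradient magnitude |∇z| = √(a² + b²) = √(0.39911 + 0.03127) = 0.65604.
True dip = arctan(0.65604) = 33.3°, dipping toward WNW (azimuth ≈ 286°).

33.3°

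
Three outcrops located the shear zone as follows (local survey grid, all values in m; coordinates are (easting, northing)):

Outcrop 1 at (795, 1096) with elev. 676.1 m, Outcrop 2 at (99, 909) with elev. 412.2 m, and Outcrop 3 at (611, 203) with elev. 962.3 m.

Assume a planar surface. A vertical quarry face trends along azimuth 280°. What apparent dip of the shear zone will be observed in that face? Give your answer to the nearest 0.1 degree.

Two edge vectors: Outcrop 1→Outcrop 2 = (-696, -187, -263.9), Outcrop 1→Outcrop 3 = (-184, -893, 286.2).
Normal n = (Outcrop 1→Outcrop 2) × (Outcrop 1→Outcrop 3) = (-289182.1, 247752.8, 587120).
So ∂z/∂E = −n_x/n_z = 0.49254 and ∂z/∂N = −n_y/n_z = −0.42198.
Unit vector along 280° is (sin 280°, cos 280°) = (-0.9848, 0.1736).
Slope in that direction = a·(-0.9848) + b·(0.1736) = −0.55834.
Apparent dip = arctan|0.55834| = 29.2° (true dip is 33.0°, so apparent ≤ true as expected).

29.2°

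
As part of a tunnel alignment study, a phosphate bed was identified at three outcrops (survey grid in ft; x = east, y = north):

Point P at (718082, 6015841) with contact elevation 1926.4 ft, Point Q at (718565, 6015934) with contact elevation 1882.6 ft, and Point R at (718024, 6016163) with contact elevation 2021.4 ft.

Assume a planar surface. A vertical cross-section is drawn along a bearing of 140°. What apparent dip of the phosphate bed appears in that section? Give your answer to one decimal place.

Two edge vectors: Point P→Point Q = (483, 93, -43.8), Point P→Point R = (-58, 322, 95).
Normal n = (Point P→Point Q) × (Point P→Point R) = (22938.6, -43344.6, 160920).
So ∂z/∂x = −n_x/n_z = −0.14255 and ∂z/∂y = −n_y/n_z = 0.26935.
Unit vector along 140° is (sin 140°, cos 140°) = (0.6428, -0.7660).
Slope in that direction = a·(0.6428) + b·(-0.7660) = −0.29797.
Apparent dip = arctan|0.29797| = 16.6° (true dip is 16.9°, so apparent ≤ true as expected).

16.6°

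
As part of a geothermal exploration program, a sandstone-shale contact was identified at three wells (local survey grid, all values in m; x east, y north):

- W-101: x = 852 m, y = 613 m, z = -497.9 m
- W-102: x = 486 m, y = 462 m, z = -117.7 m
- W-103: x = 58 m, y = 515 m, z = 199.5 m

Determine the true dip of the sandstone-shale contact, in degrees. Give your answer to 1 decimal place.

Two edge vectors: W-101→W-102 = (-366, -151, 380.2), W-101→W-103 = (-794, -98, 697.4).
Normal n = (W-101→W-102) × (W-101→W-103) = (-68047.8, -46630.4, -84026).
So ∂z/∂x = −n_x/n_z = −0.80984 and ∂z/∂y = −n_y/n_z = −0.55495.
Gradient magnitude |∇z| = √(a² + b²) = √(0.65584 + 0.30797) = 0.98174.
True dip = arctan(0.98174) = 44.5°, dipping toward NE (azimuth ≈ 056°).

44.5°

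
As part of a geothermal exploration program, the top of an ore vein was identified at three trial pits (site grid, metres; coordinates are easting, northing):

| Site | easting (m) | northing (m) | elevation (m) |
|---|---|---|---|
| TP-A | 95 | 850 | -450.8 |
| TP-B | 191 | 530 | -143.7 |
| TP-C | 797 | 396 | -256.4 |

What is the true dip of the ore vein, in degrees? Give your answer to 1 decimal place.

49.4°

Let the plane be z = a·easting + b·northing + c.
TP-B−TP-A: 96a − 320b = 307.1;  TP-C−TP-A: 702a − 454b = 194.4.
Solving gives a = −0.42647, b = −1.08763.
Gradient magnitude |∇z| = √(a² + b²) = √(0.18188 + 1.18294) = 1.16825.
True dip = arctan(1.16825) = 49.4°, dipping toward NNE (azimuth ≈ 021°).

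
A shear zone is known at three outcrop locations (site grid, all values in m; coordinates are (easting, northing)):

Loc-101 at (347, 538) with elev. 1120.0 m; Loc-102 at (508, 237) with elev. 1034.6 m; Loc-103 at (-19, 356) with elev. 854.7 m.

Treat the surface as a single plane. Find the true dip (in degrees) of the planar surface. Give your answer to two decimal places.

35.10°

Two edge vectors: Loc-101→Loc-102 = (161, -301, -85.4), Loc-101→Loc-103 = (-366, -182, -265.3).
Normal n = (Loc-101→Loc-102) × (Loc-101→Loc-103) = (64312.5, 73969.7, -139468).
So ∂z/∂E = −n_x/n_z = 0.46113 and ∂z/∂N = −n_y/n_z = 0.53037.
Gradient magnitude |∇z| = √(a² + b²) = √(0.21264 + 0.28129) = 0.70280.
True dip = arctan(0.70280) = 35.10°, dipping toward SW (azimuth ≈ 221°).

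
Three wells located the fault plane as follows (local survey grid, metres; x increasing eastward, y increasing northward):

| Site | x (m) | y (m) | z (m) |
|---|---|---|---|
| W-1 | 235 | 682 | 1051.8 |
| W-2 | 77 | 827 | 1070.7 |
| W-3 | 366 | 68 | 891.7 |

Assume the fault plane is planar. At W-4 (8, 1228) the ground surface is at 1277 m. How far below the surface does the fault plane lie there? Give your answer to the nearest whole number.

Let the plane be z = a·x + b·y + c.
W-2−W-1: −158a + 145b = 18.9;  W-3−W-1: 131a − 614b = −160.1.
Solving gives a = 0.14881, b = 0.29250.
Then c = 1051.8 − a·235 − b·682 = 817.34.
At (8, 1228): z_contact = 1.2 + 359.2 + 817.34 = 1177.7 m.
Depth below ground = 1277 − 1177.7 = 99 m.

99 m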